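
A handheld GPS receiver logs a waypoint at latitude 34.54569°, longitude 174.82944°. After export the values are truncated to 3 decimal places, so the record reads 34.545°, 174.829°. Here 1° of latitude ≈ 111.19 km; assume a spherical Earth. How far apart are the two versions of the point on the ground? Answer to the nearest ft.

The latitude changed by +0.00069° and the longitude by +0.00044°.
North–south shift: 0.00069 × 111190 = 76.7211 m.
E–W at 34.545°: 0.00044° × 111190 × cos 34.545° = 0.00044 × 111190 × 0.8237 ≈ 40.2974 m.
Distance: √(76.7211² + 40.2974²) ≈ 86.6603 m.
Converting: 86.6603 m × 3.2808 ft/m ≈ 284.32 ft.

284 ft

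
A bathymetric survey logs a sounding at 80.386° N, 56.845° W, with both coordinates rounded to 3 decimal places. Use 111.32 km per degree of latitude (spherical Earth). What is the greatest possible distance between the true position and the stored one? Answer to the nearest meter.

Rounding to 3 decimal places leaves each coordinate within ±0.0005° of the true value.
Latitude error → 0.0005 × 111320 = 55.66 m along the meridian.
East–west component at 80.386°: 0.0005° × 111320 × cos 80.386° ≈ 0.0005 × 18591.5 ≈ 9.29576 m.
The two errors are perpendicular, so the maximum displacement is √(55.66² + 9.29576²) ≈ 56.4309 m.

56 meters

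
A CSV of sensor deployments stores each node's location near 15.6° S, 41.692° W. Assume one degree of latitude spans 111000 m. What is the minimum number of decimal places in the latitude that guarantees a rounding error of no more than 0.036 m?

7 decimal places

One degree of latitude covers 111000 m.
N decimal places → at most half a unit in the last place, 0.5 × 10⁻ᴺ° = 111000/2 × 10⁻ᴺ m.
Setting 55500 × 10⁻ᴺ ≤ 0.036 gives 10ᴺ ≥ 1.542e+06, i.e. N ≥ 6.19.
At 6 places the error can reach 0.0555 m, but 7 places keeps it to 0.00555 m.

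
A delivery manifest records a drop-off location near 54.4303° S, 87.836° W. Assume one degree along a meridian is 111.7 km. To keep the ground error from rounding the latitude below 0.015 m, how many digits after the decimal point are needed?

One degree of latitude covers 111700 m.
N decimal places → at most half a unit in the last place, 0.5 × 10⁻ᴺ° = 111700/2 × 10⁻ᴺ m.
Need 0.5 × 111700 × 10⁻ᴺ ≤ 0.015 → 10⁻ᴺ ≤ 2.686e-07, so N ≥ 6.57.
N = 6 would give 0.0558 m (too coarse); N = 7 gives 0.00558 m ≤ 0.015 m.

7 decimal places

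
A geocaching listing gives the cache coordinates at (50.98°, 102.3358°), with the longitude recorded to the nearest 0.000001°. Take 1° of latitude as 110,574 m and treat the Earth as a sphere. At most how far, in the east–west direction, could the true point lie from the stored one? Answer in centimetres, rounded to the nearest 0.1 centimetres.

3.5 centimetres

Rounding to 6 decimal places leaves the longitude within ±5e-07° of the true value.
At latitude 50.98° a degree of longitude spans 110574 m × cos 50.98° = 110574 × 0.6296 ≈ 69616.5 m.
So at most 5e-07° × 69616.5 ≈ 0.0348082 m east–west.
That is 0.0348082 m = 3.4808 cm.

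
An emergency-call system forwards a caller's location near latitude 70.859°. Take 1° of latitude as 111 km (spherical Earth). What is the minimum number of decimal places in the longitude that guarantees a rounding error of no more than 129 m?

3 decimal places

At 70.859° one degree of longitude covers 111000 × cos 70.859° ≈ 111000 × 0.3279 ≈ 36396.2 m.
Rounding to N decimal places gives at most 0.5 × 10⁻ᴺ degrees of error, i.e. 0.5 × 10⁻ᴺ × 36396.2 m.
Setting 18198.1 × 10⁻ᴺ ≤ 129 gives 10ᴺ ≥ 141.1, i.e. N ≥ 2.15.
So 3 decimal places suffice (18.2 m); 2 would allow up to 182 m.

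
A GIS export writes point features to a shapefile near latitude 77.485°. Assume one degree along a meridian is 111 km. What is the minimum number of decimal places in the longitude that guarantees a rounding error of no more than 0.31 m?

At 77.485° one degree of longitude covers 111000 × cos 77.485° ≈ 111000 × 0.2167 ≈ 24053.2 m.
With N decimal places the half-ulp bound is 0.5·10⁻ᴺ°, or 0.5·10⁻ᴺ × 24053.2 m on the ground.
Need 0.5 × 24053.2 × 10⁻ᴺ ≤ 0.31 → 10⁻ᴺ ≤ 2.578e-05, so N ≥ 4.59.
So 5 decimal places suffice (0.12 m); 4 would allow up to 1.2 m.

5 decimal places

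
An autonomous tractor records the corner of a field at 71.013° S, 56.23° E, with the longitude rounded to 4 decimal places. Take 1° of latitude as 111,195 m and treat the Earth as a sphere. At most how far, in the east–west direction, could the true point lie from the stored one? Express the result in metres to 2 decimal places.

1.81 metres

Rounding to 4 decimal places leaves the longitude within ±5e-05° of the true value.
One degree of longitude at 71.013° is 111195 × cos 71.013° ≈ 111195 × 0.3254 = 36177.7 m.
Maximum E–W displacement: 5e-05 × 36177.7 = 1.80888 m.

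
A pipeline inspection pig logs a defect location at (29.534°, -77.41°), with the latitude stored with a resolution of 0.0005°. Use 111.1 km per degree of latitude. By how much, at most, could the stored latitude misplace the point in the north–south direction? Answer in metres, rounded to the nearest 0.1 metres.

With a 0.0005° grid the true value lies within half a step, ±0.0005°/2 = ±0.00025°, of the stored one.
So the N–S error is at most 0.00025 × 111100 = 27.775 m.

27.8 metres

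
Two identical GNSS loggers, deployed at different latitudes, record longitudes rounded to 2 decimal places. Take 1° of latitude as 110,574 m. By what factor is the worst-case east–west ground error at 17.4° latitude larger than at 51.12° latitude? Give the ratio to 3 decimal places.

Rounding to 2 decimal places leaves the longitude within ±0.005° of the true value.
Error at 17.4° = 0.005° × 110574 × cos 17.4° ≈ 552.87 × 0.9542 = 527.57 m.
Error at 51.12° = 0.005° × 110574 × cos 51.12° ≈ 552.87 × 0.6277 = 347.03 m.
The ratio reduces to cos 17.4° / cos 51.12° = 0.9542/0.6277 ≈ 1.5202.

1.520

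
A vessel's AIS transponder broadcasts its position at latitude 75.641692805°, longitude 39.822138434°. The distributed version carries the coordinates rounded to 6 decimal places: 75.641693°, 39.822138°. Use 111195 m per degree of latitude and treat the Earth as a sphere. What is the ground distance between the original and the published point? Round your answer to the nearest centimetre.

Δlat = 75.641692805 − 75.641693 = -0.000000195°; Δlon = 39.822138434 − 39.822138 = +0.000000434°.
N–S: -0.000000195° × 111195 m/° = -0.021683 m.
East–west at this latitude: 0.000000434° × 111195 × cos 75.6417° ≈ 0.000000434 × 27574.7 = 0.0119674 m.
Distance: √(0.021683² + 0.0119674²) ≈ 0.0247664 m.
That is 0.0247664 m = 2.4766 cm.

2 centimetres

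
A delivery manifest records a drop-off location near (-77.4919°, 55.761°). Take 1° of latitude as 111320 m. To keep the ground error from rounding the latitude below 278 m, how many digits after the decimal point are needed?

3 decimal places

One degree of latitude covers 111320 m.
N decimal places → at most half a unit in the last place, 0.5 × 10⁻ᴺ° = 111320/2 × 10⁻ᴺ m.
Need 0.5 × 111320 × 10⁻ᴺ ≤ 278 → 10⁻ᴺ ≤ 4.995e-03, so N ≥ 2.30.
N = 2 would give 557 m (too coarse); N = 3 gives 55.7 m ≤ 278 m.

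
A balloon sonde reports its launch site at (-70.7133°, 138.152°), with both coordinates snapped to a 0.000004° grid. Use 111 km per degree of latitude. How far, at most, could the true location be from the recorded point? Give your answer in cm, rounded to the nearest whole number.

With a 0.000004° grid the true value lies within half a step, ±0.000004°/2 = ±2e-06°, of the stored one.
Latitude error → 2e-06 × 111000 = 0.222 m along the meridian.
Longitude error → 2e-06 × 111000 × cos 70.7133° = 2e-06 × 111000 × 0.3303 ≈ 0.0733256 m.
Combining orthogonally: (0.222² + 0.0733256²)^½ ≈ 0.233796 m.
That is 0.233796 m = 23.38 cm.

23 cm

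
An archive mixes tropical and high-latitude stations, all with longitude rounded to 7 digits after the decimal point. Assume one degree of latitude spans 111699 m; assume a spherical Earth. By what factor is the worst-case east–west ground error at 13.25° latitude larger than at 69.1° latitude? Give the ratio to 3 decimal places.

Rounding to 7 decimal places leaves the longitude within ±5e-08° of the true value.
Error at 13.25° = 5e-08° × 111699 × cos 13.25° ≈ 0.0055849 × 0.9734 = 0.0054363 m.
Error at 69.1° = 5e-08° × 111699 × cos 69.1° ≈ 0.0055849 × 0.3567 = 0.0019924 m.
Ratio: 0.0054363 / 0.0019924 = cos 13.25° / cos 69.1° ≈ 2.7286.

2.729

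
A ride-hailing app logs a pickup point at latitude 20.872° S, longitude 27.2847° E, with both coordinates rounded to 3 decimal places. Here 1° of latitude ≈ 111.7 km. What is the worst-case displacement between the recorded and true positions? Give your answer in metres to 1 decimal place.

Rounding to 3 decimal places leaves each coordinate within ±0.0005° of the true value.
N–S: 0.0005° × 111700 m/° = 55.85 m.
E–W at 20.872°: 0.0005° × 111700 × cos 20.872° = 0.0005 × 111700 × 0.9344 ≈ 52.1851 m.
Worst case both components are at the extreme and orthogonal: √(55.85² + 52.1851²) ≈ 76.4363 m.

76.4 metres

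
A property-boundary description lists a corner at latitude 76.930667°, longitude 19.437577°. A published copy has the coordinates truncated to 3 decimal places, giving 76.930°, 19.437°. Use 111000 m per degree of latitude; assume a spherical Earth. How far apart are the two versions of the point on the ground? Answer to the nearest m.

Δlat = 76.930667 − 76.930 = +0.000667°; Δlon = 19.437577 − 19.437 = +0.000577°.
N–S: 0.000667° × 111000 m/° = 74.037 m.
East–west at this latitude: 0.000577° × 111000 × cos 76.93° ≈ 0.000577 × 25101.7 = 14.4837 m.
Distance: √(74.037² + 14.4837²) ≈ 75.4404 m.

75 m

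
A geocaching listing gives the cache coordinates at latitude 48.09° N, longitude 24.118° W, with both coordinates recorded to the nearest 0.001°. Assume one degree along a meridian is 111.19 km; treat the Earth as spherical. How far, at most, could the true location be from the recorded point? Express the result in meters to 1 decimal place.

66.9 meters

Rounding to 3 decimal places leaves each coordinate within ±0.0005° of the true value.
N–S: 0.0005° × 111190 m/° = 55.595 m.
E–W at 48.09°: 0.0005° × 111190 × cos 48.09° = 0.0005 × 111190 × 0.6680 ≈ 37.1354 m.
Worst case both components are at the extreme and orthogonal: √(55.595² + 37.1354²) ≈ 66.8569 m.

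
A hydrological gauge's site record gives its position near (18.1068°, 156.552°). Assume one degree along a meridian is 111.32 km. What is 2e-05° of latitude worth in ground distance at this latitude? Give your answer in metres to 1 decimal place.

2e-05° × 111320 m/° = 2.2264 m.

2.2 metres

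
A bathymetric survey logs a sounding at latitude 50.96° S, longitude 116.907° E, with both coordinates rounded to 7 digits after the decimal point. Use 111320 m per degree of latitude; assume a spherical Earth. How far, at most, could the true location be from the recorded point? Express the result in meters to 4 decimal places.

0.0066 meters

Rounding to 7 decimal places leaves each coordinate within ±5e-08° of the true value.
N–S: 5e-08° × 111320 m/° = 0.005566 m.
Longitude error → 5e-08 × 111320 × cos 50.96° = 5e-08 × 111320 × 0.6299 ≈ 0.00350582 m.
Worst case both components are at the extreme and orthogonal: √(0.005566² + 0.00350582²) ≈ 0.00657808 m.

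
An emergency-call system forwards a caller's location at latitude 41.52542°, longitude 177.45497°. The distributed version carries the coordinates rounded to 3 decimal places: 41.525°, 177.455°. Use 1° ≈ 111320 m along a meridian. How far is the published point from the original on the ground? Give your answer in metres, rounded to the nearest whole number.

47 metres

The latitude changed by +0.00042° and the longitude by -0.00003°.
N–S: 0.00042° × 111320 m/° = 46.7544 m.
E–W at 41.525°: -0.00003° × 111320 × cos 41.525° = -0.00003 × 111320 × 0.7487 ≈ -2.50025 m.
Hypotenuse of the two orthogonal shifts: √(46.7544² + 2.50025²) = 46.8212 m.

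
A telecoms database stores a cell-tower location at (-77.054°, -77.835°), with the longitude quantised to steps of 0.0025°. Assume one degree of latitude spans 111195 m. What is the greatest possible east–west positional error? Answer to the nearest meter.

With a 0.0025° grid the true value lies within half a step, ±0.0025°/2 = ±0.00125°, of the stored one.
One degree of longitude at 77.054° is 111195 × cos 77.054° ≈ 111195 × 0.2240 = 24911.3 m.
East–west error: 0.00125° × 24911.3 m/° ≈ 31.1391 m.

31 meters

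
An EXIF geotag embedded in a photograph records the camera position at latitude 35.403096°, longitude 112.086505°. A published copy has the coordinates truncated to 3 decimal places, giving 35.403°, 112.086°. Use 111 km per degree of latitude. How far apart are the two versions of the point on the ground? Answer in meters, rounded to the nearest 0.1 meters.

46.9 meters

The latitude changed by +0.000096° and the longitude by +0.000505°.
North–south shift: 0.000096 × 111000 = 10.656 m.
E–W at 35.403°: 0.000505° × 111000 × cos 35.403° = 0.000505 × 111000 × 0.8151 ≈ 45.6903 m.
Hypotenuse of the two orthogonal shifts: √(10.656² + 45.6903²) = 46.9164 m.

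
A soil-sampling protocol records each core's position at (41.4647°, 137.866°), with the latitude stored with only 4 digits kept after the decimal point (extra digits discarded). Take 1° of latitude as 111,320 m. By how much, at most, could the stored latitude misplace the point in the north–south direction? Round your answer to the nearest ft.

37 ft

Truncating at 4 decimal places can drop up to a full unit in the last place, so the latitude may be off by as much as 0.0001°.
Along the meridian that is 0.0001° × 111320 m/° = 11.132 m.
In feet: 11.132 m ÷ 0.3048 ≈ 36.522 ft.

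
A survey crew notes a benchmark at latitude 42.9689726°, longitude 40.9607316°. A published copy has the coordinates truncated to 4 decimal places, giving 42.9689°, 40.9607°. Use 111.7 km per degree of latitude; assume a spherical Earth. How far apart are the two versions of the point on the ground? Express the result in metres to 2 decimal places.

The latitude changed by +0.0000726° and the longitude by +0.0000316°.
N–S: 0.0000726° × 111700 m/° = 8.10942 m.
East–west at this latitude: 0.0000316° × 111700 × cos 42.9689° ≈ 0.0000316 × 81733.5 = 2.58278 m.
Hypotenuse of the two orthogonal shifts: √(8.10942² + 2.58278²) = 8.51078 m.

8.51 metres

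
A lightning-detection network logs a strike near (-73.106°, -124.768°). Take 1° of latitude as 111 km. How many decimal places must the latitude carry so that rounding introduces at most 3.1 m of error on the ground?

5 decimal places

One degree of latitude covers 111000 m.
With N decimal places the half-ulp bound is 0.5·10⁻ᴺ°, or 0.5·10⁻ᴺ × 111000 m on the ground.
Setting 55500 × 10⁻ᴺ ≤ 3.1 gives 10ᴺ ≥ 1.79e+04, i.e. N ≥ 4.25.
N = 4 would give 5.55 m (too coarse); N = 5 gives 0.555 m ≤ 3.1 m.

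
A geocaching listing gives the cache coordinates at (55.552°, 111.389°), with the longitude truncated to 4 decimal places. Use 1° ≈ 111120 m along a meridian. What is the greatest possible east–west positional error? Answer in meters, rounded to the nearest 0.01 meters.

Truncating at 4 decimal places can drop up to a full unit in the last place, so the longitude may be off by as much as 0.0001°.
One degree of longitude at 55.552° is 111120 × cos 55.552° ≈ 111120 × 0.5657 = 62855.9 m.
So at most 0.0001° × 62855.9 ≈ 6.28559 m east–west.

6.29 meters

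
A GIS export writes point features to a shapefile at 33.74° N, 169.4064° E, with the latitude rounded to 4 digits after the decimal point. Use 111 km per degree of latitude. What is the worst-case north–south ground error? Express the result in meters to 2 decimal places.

5.55 meters

Rounding to 4 decimal places leaves the latitude within ±5e-05° of the true value.
North–south distance: 5e-05° × 111000 m/° = 5.55 m.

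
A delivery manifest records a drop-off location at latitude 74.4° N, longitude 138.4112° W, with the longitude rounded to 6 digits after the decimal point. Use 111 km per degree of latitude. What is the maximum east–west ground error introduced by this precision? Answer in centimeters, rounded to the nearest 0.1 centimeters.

Rounding to 6 decimal places leaves the longitude within ±5e-07° of the true value.
At latitude 74.4° a degree of longitude spans 111000 m × cos 74.4° = 111000 × 0.2689 ≈ 29850.1 m.
So at most 5e-07° × 29850.1 ≈ 0.0149251 m east–west.
That is 0.0149251 m = 1.4925 cm.

1.5 centimeters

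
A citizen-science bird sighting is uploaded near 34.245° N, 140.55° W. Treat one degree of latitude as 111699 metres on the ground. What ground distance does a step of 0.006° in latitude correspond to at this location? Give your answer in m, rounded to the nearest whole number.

670 m

0.006° × 111699 m/° = 670.194 m.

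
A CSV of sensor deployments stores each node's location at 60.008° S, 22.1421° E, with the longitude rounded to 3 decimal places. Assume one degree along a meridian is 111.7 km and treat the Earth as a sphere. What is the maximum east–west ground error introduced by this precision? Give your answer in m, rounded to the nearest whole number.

Rounding to 3 decimal places leaves the longitude within ±0.0005° of the true value.
One degree of longitude at 60.008° is 111700 × cos 60.008° ≈ 111700 × 0.4999 = 55836.5 m.
East–west error: 0.0005° × 55836.5 m/° ≈ 27.9182 m.

28 m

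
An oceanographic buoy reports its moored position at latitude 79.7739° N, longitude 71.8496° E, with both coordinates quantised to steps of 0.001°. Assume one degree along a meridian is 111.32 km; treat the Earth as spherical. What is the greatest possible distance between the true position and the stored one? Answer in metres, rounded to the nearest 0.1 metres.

56.5 metres

With a 0.001° grid the true value lies within half a step, ±0.001°/2 = ±0.0005°, of the stored one.
Latitude error → 0.0005 × 111320 = 55.66 m along the meridian.
Longitude error → 0.0005 × 111320 × cos 79.7739° = 0.0005 × 111320 × 0.1775 ≈ 9.88149 m.
The two errors are perpendicular, so the maximum displacement is √(55.66² + 9.88149²) ≈ 56.5303 m.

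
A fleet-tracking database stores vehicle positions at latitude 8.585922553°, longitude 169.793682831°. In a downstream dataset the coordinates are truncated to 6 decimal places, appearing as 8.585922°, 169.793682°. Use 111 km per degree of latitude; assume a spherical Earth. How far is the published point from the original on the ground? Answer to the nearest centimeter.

The latitude changed by +0.000000553° and the longitude by +0.000000831°.
N–S: 0.000000553° × 111000 m/° = 0.061383 m.
E–W at 8.58592°: 0.000000831° × 111000 × cos 8.58592° = 0.000000831 × 111000 × 0.9888 ≈ 0.0912073 m.
Combined displacement = (0.061383² + 0.0912073²)^½ ≈ 0.109939 m.
That is 0.109939 m = 10.994 cm.

11 centimeters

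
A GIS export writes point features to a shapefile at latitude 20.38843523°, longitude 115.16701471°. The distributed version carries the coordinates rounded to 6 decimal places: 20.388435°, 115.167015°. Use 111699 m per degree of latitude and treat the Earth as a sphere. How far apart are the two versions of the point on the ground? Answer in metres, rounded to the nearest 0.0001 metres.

Δlat = 20.38843523 − 20.388435 = +0.00000023°; Δlon = 115.16701471 − 115.167015 = -0.00000029°.
North–south shift: 0.00000023 × 111699 = 0.0256908 m.
East–west at this latitude: -0.00000029° × 111699 × cos 20.3884° ≈ -0.00000029 × 104701 = -0.0303634 m.
Distance: √(0.0256908² + 0.0303634²) ≈ 0.0397737 m.

0.0398 metres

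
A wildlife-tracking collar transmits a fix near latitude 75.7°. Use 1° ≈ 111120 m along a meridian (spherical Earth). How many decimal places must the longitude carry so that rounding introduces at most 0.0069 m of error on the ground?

7

At 75.7° one degree of longitude covers 111120 × cos 75.7° ≈ 111120 × 0.2470 ≈ 27446.5 m.
Rounding to N decimal places gives at most 0.5 × 10⁻ᴺ degrees of error, i.e. 0.5 × 10⁻ᴺ × 27446.5 m.
Setting 13723.3 × 10⁻ᴺ ≤ 0.0069 gives 10ᴺ ≥ 1.989e+06, i.e. N ≥ 6.30.
At 6 places the error can reach 0.0137 m, but 7 places keeps it to 0.00137 m.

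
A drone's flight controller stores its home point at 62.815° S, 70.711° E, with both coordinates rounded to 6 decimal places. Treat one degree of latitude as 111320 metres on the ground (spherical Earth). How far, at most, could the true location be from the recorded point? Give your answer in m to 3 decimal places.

Rounding to 6 decimal places leaves each coordinate within ±5e-07° of the true value.
North–south component: 5e-07° × 111320 = 0.05566 m.
E–W at 62.815°: 5e-07° × 111320 × cos 62.815° = 5e-07 × 111320 × 0.4569 ≈ 0.0254291 m.
Worst case both components are at the extreme and orthogonal: √(0.05566² + 0.0254291²) ≈ 0.0611938 m.

0.061 m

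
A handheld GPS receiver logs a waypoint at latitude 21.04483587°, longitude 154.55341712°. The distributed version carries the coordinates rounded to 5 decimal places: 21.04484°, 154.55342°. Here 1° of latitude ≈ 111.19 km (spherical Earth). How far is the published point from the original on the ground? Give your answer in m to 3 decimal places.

0.548 m

The latitude changed by -0.00000413° and the longitude by -0.00000288°.
N–S: -0.00000413° × 111190 m/° = -0.459215 m.
East–west at this latitude: -0.00000288° × 111190 × cos 21.0448° ≈ -0.00000288 × 103774 = -0.298868 m.
Distance: √(0.459215² + 0.298868²) ≈ 0.547905 m.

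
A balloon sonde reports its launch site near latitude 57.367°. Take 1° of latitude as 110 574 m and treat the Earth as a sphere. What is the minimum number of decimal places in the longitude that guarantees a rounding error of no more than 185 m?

At 57.367° one degree of longitude covers 110574 × cos 57.367° ≈ 110574 × 0.5393 ≈ 59627.7 m.
Rounding to N decimal places gives at most 0.5 × 10⁻ᴺ degrees of error, i.e. 0.5 × 10⁻ᴺ × 59627.7 m.
Setting 29813.8 × 10⁻ᴺ ≤ 185 gives 10ᴺ ≥ 161.2, i.e. N ≥ 2.21.
N = 2 would give 298 m (too coarse); N = 3 gives 29.8 m ≤ 185 m.

3 decimal places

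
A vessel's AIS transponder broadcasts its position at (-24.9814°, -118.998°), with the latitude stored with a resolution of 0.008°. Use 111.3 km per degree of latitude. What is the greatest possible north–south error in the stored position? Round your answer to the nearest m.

445 m

With a 0.008° grid the true value lies within half a step, ±0.008°/2 = ±0.004°, of the stored one.
So the N–S error is at most 0.004 × 111300 = 445.2 m.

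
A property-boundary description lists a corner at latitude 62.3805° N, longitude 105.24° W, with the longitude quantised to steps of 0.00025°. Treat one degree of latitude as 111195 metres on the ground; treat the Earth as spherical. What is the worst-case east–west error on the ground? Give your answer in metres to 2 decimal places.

With a 0.00025° grid the true value lies within half a step, ±0.00025°/2 = ±0.000125°, of the stored one.
At latitude 62.3805° a degree of longitude spans 111195 m × cos 62.3805° = 111195 × 0.4636 ≈ 51549.7 m.
So at most 0.000125° × 51549.7 ≈ 6.44372 m east–west.

6.44 metres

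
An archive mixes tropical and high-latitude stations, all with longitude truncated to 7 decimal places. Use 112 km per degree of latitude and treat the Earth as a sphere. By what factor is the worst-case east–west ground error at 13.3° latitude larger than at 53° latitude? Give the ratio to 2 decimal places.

Truncating at 7 decimal places can drop up to a full unit in the last place, so the longitude may be off by as much as 1e-07°.
At 13.3°: 1e-07° × 112000 × cos 13.3° = 1e-07 × 112000 × 0.9732 ≈ 0.0109 m.
Error at 53° = 1e-07° × 112000 × cos 53° ≈ 0.0112 × 0.6018 = 0.0067403 m.
Ratio: 0.0109 / 0.0067403 = cos 13.3° / cos 53° ≈ 1.6171.

1.62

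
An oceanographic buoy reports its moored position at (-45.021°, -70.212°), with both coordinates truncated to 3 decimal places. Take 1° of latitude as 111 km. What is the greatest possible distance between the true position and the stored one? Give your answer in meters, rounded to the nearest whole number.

Truncating at 3 decimal places can drop up to a full unit in the last place, so each coordinate may be off by as much as 0.001°.
N–S: 0.001° × 111000 m/° = 111 m.
E–W at 45.021°: 0.001° × 111000 × cos 45.021° = 0.001 × 111000 × 0.7068 ≈ 78.4601 m.
The two errors are perpendicular, so the maximum displacement is √(111² + 78.4601²) ≈ 135.93 m.

136 meters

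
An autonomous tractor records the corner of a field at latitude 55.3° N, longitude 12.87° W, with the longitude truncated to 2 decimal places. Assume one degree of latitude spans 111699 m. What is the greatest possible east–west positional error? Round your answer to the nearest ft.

2086 ft

Truncating at 2 decimal places can drop up to a full unit in the last place, so the longitude may be off by as much as 0.01°.
One degree of longitude at 55.3° is 111699 × cos 55.3° ≈ 111699 × 0.5693 = 63588 m.
East–west error: 0.01° × 63588 m/° ≈ 635.88 m.
In feet: 635.88 m ÷ 0.3048 ≈ 2086.2 ft.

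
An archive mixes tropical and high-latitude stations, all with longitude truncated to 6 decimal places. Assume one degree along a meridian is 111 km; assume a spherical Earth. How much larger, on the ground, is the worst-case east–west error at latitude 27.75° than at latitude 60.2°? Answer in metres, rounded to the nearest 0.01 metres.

Truncating at 6 decimal places can drop up to a full unit in the last place, so the longitude may be off by as much as 1e-06°.
At 27.75°: 1e-06° × 111000 × cos 27.75° = 1e-06 × 111000 × 0.8850 ≈ 0.098234 m.
Error at 60.2° = 1e-06° × 111000 × cos 60.2° ≈ 0.111 × 0.4970 = 0.055164 m.
Difference: 0.098234 − 0.055164 = 0.04307 m.

0.04 metres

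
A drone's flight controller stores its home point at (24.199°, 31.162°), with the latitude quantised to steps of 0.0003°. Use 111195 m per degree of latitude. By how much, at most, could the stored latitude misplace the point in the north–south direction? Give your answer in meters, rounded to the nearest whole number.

With a 0.0003° grid the true value lies within half a step, ±0.0003°/2 = ±0.00015°, of the stored one.
Along the meridian that is 0.00015° × 111195 m/° = 16.6793 m.

17 meters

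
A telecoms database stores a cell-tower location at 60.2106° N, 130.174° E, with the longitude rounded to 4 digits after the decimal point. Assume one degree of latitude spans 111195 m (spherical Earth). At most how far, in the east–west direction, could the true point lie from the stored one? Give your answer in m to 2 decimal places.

2.76 m

Rounding to 4 decimal places leaves the longitude within ±5e-05° of the true value.
Parallels shrink by cos φ, so at 60.2106° a degree of longitude is 111195 × 0.4968 ≈ 55243.2 m.
East–west error: 5e-05° × 55243.2 m/° ≈ 2.76216 m.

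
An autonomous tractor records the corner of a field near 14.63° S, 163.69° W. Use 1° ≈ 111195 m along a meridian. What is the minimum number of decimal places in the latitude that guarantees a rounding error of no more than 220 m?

One degree of latitude covers 111195 m.
With N decimal places the half-ulp bound is 0.5·10⁻ᴺ°, or 0.5·10⁻ᴺ × 111195 m on the ground.
Need 0.5 × 111195 × 10⁻ᴺ ≤ 220 → 10⁻ᴺ ≤ 3.957e-03, so N ≥ 2.40.
N = 2 would give 556 m (too coarse); N = 3 gives 55.6 m ≤ 220 m.

3 decimal places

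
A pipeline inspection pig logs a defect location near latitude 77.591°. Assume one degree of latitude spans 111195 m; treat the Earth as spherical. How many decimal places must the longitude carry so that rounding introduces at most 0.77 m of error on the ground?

At 77.591° one degree of longitude covers 111195 × cos 77.591° ≈ 111195 × 0.2149 ≈ 23894.6 m.
Rounding to N decimal places gives at most 0.5 × 10⁻ᴺ degrees of error, i.e. 0.5 × 10⁻ᴺ × 23894.6 m.
Setting 11947.3 × 10⁻ᴺ ≤ 0.77 gives 10ᴺ ≥ 1.552e+04, i.e. N ≥ 4.19.
So 5 decimal places suffice (0.119 m); 4 would allow up to 1.19 m.

5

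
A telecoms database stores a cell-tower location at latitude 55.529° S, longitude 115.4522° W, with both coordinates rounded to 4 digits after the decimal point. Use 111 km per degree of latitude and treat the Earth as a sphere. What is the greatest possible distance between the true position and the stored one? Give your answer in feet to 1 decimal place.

Rounding to 4 decimal places leaves each coordinate within ±5e-05° of the true value.
North–south component: 5e-05° × 111000 = 5.55 m.
East–west component at 55.529°: 5e-05° × 111000 × cos 55.529° ≈ 5e-05 × 62824.8 ≈ 3.14124 m.
Combining orthogonally: (5.55² + 3.14124²)^½ ≈ 6.37729 m.
Converting: 6.37729 m × 3.2808 ft/m ≈ 20.923 ft.

20.9 feet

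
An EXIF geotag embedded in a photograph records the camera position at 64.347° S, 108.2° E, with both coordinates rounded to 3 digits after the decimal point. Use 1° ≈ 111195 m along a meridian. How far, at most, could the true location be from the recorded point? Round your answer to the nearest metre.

61 metres

Rounding to 3 decimal places leaves each coordinate within ±0.0005° of the true value.
Latitude error → 0.0005 × 111195 = 55.5975 m along the meridian.
E–W at 64.347°: 0.0005° × 111195 × cos 64.347° = 0.0005 × 111195 × 0.4329 ≈ 24.0693 m.
Worst case both components are at the extreme and orthogonal: √(55.5975² + 24.0693²) ≈ 60.5839 m.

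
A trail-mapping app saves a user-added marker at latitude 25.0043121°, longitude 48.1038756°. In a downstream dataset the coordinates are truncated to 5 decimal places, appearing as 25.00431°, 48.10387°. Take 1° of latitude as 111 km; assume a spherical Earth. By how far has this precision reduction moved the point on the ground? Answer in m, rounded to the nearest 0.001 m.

Δlat = 25.0043121 − 25.00431 = +0.0000021°; Δlon = 48.1038756 − 48.10387 = +0.0000056°.
North–south shift: 0.0000021 × 111000 = 0.2331 m.
E–W at 25.0043°: 0.0000056° × 111000 × cos 25.0043° = 0.0000056 × 111000 × 0.9063 ≈ 0.563341 m.
Combined displacement = (0.2331² + 0.563341²)^½ ≈ 0.609663 m.

0.610 m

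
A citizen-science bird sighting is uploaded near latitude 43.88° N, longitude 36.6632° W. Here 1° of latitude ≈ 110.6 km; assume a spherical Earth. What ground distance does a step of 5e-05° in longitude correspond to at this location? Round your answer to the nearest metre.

4 metres

At 43.88° a degree of longitude is 110600 × cos 43.88° ≈ 79719.7 m, so 5e-05° corresponds to 3.98599 m.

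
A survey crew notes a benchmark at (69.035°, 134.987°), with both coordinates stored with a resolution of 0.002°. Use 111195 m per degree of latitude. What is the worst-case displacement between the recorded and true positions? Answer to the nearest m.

118 m

With a 0.002° grid the true value lies within half a step, ±0.002°/2 = ±0.001°, of the stored one.
Latitude error → 0.001 × 111195 = 111.195 m along the meridian.
Longitude error → 0.001 × 111195 × cos 69.035° = 0.001 × 111195 × 0.3578 ≈ 39.7853 m.
Worst case both components are at the extreme and orthogonal: √(111.195² + 39.7853²) ≈ 118.098 m.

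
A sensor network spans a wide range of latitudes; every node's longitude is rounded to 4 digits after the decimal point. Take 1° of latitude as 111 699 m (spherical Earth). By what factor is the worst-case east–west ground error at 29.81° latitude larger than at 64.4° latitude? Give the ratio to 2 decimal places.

Rounding to 4 decimal places leaves the longitude within ±5e-05° of the true value.
At 29.81°: 5e-05° × 111699 × cos 29.81° = 5e-05 × 111699 × 0.8677 ≈ 4.8459 m.
Error at 64.4° = 5e-05° × 111699 × cos 64.4° ≈ 5.585 × 0.4321 = 2.4132 m.
The ratio reduces to cos 29.81° / cos 64.4° = 0.8677/0.4321 ≈ 2.0081.

2.01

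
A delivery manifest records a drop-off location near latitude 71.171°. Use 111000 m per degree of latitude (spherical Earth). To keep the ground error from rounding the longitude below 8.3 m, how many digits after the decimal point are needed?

4

At 71.171° one degree of longitude covers 111000 × cos 71.171° ≈ 111000 × 0.3227 ≈ 35824.7 m.
N decimal places → at most half a unit in the last place, 0.5 × 10⁻ᴺ° = 35824.7/2 × 10⁻ᴺ m.
Setting 17912.3 × 10⁻ᴺ ≤ 8.3 gives 10ᴺ ≥ 2158, i.e. N ≥ 3.33.
At 3 places the error can reach 17.9 m, but 4 places keeps it to 1.79 m.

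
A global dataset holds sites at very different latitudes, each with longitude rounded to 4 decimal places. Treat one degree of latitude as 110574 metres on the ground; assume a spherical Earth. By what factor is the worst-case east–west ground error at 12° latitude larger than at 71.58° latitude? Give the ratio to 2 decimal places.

3.10

Rounding to 4 decimal places leaves the longitude within ±5e-05° of the true value.
Error at 12° = 5e-05° × 110574 × cos 12° ≈ 5.5287 × 0.9781 = 5.4079 m.
Error at 71.58° = 5e-05° × 110574 × cos 71.58° ≈ 5.5287 × 0.3160 = 1.747 m.
Ratio: 5.4079 / 1.747 = cos 12° / cos 71.58° ≈ 3.0956.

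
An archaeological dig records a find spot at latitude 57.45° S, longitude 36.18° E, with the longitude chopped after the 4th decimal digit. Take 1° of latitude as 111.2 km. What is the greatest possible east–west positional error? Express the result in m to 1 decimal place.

Truncating at 4 decimal places can drop up to a full unit in the last place, so the longitude may be off by as much as 0.0001°.
Parallels shrink by cos φ, so at 57.45° a degree of longitude is 111200 × 0.5380 ≈ 59829.5 m.
So at most 0.0001° × 59829.5 ≈ 5.98295 m east–west.

6.0 m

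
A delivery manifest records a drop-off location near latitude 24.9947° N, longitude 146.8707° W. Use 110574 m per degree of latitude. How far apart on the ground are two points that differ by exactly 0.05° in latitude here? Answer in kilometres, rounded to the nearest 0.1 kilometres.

0.05° × 110574 m/° = 5528.7 m.
That is 5528.7 m = 5.5287 km.

5.5 kilometres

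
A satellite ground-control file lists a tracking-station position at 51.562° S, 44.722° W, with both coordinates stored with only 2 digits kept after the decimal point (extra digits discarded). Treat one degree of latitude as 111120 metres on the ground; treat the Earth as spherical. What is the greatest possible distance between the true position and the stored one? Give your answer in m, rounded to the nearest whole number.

1308 m

Truncating at 2 decimal places can drop up to a full unit in the last place, so each coordinate may be off by as much as 0.01°.
North–south component: 0.01° × 111120 = 1111.2 m.
East–west component at 51.562°: 0.01° × 111120 × cos 51.562° ≈ 0.01 × 69079.7 ≈ 690.797 m.
Worst case both components are at the extreme and orthogonal: √(1111.2² + 690.797²) ≈ 1308.42 m.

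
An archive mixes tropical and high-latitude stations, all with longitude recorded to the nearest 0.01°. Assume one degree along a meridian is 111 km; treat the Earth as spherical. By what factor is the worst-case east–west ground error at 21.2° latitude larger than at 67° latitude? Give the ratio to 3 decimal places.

Rounding to 2 decimal places leaves the longitude within ±0.005° of the true value.
At 21.2°: 0.005° × 111000 × cos 21.2° = 0.005 × 111000 × 0.9323 ≈ 517.44 m.
Error at 67° = 0.005° × 111000 × cos 67° ≈ 555 × 0.3907 = 216.86 m.
The ratio reduces to cos 21.2° / cos 67° = 0.9323/0.3907 ≈ 2.3861.

2.386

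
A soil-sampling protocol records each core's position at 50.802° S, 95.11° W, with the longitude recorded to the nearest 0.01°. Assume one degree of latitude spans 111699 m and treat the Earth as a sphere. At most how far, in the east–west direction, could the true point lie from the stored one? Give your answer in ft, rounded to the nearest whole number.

Rounding to 2 decimal places leaves the longitude within ±0.005° of the true value.
Parallels shrink by cos φ, so at 50.802° a degree of longitude is 111699 × 0.6320 ≈ 70594 m.
So at most 0.005° × 70594 ≈ 352.97 m east–west.
Converting: 352.97 m × 3.2808 ft/m ≈ 1158 ft.

1158 ft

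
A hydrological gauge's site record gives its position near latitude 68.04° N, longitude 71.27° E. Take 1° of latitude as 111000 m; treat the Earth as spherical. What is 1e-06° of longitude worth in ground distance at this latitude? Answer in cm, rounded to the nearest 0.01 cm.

4.15 cm

One degree of longitude here spans 111000 × cos 68.04° = 111000 × 0.3740 ≈ 41509.5 m; 1e-06° of that is 0.0415095 m.
That is 0.0415095 m = 4.1509 cm.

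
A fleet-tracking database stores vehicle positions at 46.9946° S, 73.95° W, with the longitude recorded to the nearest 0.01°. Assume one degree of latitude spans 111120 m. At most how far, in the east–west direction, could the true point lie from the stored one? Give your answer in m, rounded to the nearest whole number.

Rounding to 2 decimal places leaves the longitude within ±0.005° of the true value.
Parallels shrink by cos φ, so at 46.9946° a degree of longitude is 111120 × 0.6821 ≈ 75791.3 m.
East–west error: 0.005° × 75791.3 m/° ≈ 378.957 m.

379 m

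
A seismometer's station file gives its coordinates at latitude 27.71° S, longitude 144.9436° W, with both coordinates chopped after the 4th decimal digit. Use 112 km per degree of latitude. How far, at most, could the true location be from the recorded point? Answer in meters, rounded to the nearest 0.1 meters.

15.0 meters

Truncating at 4 decimal places can drop up to a full unit in the last place, so each coordinate may be off by as much as 0.0001°.
Latitude error → 0.0001 × 112000 = 11.2 m along the meridian.
Longitude error → 0.0001 × 112000 × cos 27.71° = 0.0001 × 112000 × 0.8853 ≈ 9.9155 m.
The two errors are perpendicular, so the maximum displacement is √(11.2² + 9.9155²) ≈ 14.9585 m.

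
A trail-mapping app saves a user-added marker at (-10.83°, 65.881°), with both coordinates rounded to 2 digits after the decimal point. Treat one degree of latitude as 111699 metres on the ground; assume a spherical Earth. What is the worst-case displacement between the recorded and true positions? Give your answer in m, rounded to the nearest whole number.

783 m

Rounding to 2 decimal places leaves each coordinate within ±0.005° of the true value.
Latitude error → 0.005 × 111699 = 558.495 m along the meridian.
E–W at 10.83°: 0.005° × 111699 × cos 10.83° = 0.005 × 111699 × 0.9822 ≈ 548.548 m.
Combining orthogonally: (558.495² + 548.548²)^½ ≈ 782.829 m.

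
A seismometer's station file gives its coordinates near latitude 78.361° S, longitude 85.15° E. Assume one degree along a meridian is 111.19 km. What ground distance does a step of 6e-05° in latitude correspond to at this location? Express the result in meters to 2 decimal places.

6.67 meters

Along a meridian 6e-05° is 6e-05 × 111190 = 6.6714 m.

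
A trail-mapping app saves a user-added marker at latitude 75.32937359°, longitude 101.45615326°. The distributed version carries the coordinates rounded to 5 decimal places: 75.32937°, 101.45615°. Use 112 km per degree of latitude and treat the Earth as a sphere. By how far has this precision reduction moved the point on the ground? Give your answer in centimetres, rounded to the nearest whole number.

Δlat = 75.32937359 − 75.32937 = +0.00000359°; Δlon = 101.45615326 − 101.45615 = +0.00000326°.
North–south shift: 0.00000359 × 112000 = 0.40208 m.
E–W at 75.3294°: 0.00000326° × 112000 × cos 75.3294° = 0.00000326 × 112000 × 0.2533 ≈ 0.0924711 m.
Combined displacement = (0.40208² + 0.0924711²)^½ ≈ 0.412576 m.
That is 0.412576 m = 41.258 cm.

41 centimetres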